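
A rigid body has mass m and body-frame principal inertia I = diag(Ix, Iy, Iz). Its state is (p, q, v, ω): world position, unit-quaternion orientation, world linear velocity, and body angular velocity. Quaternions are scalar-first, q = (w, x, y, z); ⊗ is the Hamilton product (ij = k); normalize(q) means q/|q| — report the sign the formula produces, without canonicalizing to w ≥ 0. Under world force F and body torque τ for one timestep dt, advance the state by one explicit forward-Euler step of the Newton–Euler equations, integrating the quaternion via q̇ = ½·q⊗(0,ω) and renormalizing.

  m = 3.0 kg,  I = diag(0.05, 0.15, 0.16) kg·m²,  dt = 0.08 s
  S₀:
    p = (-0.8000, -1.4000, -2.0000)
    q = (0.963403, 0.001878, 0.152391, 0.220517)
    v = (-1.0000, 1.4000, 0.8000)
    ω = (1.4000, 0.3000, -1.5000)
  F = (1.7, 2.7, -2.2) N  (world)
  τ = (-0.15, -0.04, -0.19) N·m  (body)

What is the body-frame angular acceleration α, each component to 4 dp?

gyro term ω×Iω = (-0.0045, 0.2310, 0.0420)
(τ − ω×Iω)/I = (-2.9100, -1.8067, -1.4500)

α = (-2.9100, -1.8067, -1.4500)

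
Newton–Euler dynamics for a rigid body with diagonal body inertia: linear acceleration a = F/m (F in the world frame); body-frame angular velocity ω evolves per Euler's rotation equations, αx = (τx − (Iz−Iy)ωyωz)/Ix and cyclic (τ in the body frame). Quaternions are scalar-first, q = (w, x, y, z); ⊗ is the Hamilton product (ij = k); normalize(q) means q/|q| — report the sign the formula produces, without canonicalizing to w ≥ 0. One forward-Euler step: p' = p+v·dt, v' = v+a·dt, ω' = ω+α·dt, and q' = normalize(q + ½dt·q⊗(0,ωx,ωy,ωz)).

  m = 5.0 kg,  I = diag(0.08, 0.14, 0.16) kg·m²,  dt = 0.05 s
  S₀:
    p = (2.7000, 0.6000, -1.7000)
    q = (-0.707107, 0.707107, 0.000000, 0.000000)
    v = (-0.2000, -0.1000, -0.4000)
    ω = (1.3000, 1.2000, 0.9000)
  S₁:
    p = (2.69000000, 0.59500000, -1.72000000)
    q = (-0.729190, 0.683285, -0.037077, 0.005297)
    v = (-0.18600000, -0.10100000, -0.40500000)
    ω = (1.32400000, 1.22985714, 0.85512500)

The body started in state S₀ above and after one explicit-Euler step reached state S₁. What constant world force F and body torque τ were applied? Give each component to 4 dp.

rate change Δω = (0.02400000, 0.02985714, -0.04487500)
precession coupling = (0.0216, -0.0936, 0.0936)
applied torque τ = (0.0600, -0.0100, -0.0500)
v₁ − v₀ = (0.01400000, -0.00100000, -0.00500000)
F = m·Δv/dt = (1.4000, -0.1000, -0.5000)

F = (1.4000, -0.1000, -0.5000)
τ = (0.0600, -0.0100, -0.0500)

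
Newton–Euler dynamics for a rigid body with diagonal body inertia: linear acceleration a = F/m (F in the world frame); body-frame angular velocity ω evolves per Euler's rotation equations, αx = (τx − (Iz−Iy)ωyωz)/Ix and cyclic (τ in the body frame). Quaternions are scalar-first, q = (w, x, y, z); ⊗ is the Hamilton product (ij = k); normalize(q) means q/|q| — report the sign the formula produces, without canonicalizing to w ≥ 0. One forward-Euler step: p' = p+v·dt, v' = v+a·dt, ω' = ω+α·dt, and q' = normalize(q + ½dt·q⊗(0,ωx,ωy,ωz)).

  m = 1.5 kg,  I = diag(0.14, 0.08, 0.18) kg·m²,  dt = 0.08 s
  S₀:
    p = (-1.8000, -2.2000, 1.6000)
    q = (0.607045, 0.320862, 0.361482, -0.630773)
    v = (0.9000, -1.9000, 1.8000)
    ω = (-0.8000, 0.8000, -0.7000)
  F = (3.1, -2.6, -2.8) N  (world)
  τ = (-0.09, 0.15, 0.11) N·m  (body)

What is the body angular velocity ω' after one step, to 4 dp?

precession coupling ω×(Iω) = (-0.0560, -0.0224, 0.0384)
(τ − ω×Iω)/I = (-0.2429, 2.1550, 0.3978)
ω' = ω + α·dt = (-0.8194, 0.9724, -0.6682)

ω' = (-0.8194, 0.9724, -0.6682)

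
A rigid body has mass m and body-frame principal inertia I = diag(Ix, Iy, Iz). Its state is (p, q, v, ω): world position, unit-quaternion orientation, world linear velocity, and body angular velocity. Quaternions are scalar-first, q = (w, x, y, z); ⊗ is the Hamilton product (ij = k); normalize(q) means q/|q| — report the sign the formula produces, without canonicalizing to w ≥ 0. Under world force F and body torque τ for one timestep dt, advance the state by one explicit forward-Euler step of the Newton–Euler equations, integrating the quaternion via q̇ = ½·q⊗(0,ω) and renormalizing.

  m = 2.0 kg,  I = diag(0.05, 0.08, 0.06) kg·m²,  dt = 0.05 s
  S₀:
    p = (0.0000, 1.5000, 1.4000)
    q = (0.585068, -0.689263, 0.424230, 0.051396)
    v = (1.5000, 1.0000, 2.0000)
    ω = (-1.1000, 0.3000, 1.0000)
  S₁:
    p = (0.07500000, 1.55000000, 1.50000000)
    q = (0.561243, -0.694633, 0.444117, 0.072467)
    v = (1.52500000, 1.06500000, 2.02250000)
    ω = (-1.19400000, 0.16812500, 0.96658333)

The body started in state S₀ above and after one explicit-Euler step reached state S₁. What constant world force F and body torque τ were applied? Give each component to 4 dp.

F = (1.0000, 2.6000, 0.9000)
τ = (-0.1000, -0.2000, -0.0500)

ω₁ − ω₀ = (-0.09400000, -0.13187500, -0.03341667)
τ = I·(Δω/dt) + ω₀×(Iω₀) = (-0.1000, -0.2000, -0.0500)
v₁ − v₀ = (0.02500000, 0.06500000, 0.02250000)
m·(v₁−v₀)/dt = (1.0000, 2.6000, 0.9000)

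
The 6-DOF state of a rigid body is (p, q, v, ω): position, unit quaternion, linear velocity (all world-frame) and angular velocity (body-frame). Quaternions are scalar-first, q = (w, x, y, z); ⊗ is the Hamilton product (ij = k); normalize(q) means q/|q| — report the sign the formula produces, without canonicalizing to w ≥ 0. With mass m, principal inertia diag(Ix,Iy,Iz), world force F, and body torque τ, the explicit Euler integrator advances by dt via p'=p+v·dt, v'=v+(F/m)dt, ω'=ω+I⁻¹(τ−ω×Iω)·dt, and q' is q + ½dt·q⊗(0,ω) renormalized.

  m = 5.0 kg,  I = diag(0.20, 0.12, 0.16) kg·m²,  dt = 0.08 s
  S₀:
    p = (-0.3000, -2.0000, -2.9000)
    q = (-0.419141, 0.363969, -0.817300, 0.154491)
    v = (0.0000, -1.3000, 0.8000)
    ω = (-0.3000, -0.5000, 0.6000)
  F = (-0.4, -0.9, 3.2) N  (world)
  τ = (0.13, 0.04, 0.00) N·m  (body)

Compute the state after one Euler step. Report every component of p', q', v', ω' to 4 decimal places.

a = F/m = (-0.0800, -0.1800, 0.6400)
new position p' = (-0.3000, -2.1040, -2.8360)
v + (F/m)dt = (-0.0064, -1.3144, 0.8512)
ω×(Iω) gyroscopic = (-0.0120, -0.0072, -0.0120)
angular accel α = (0.7100, 0.3933, 0.0750)
ω + α·dt = (-0.2432, -0.4685, 0.6060)
q⊗(0,ω) = (-0.3921539, -0.2873922, -0.0551582, -0.6786591)
q' = normalize(q + ½dt·q⊗(0,ω)) = (-0.4346, 0.3523, -0.8190, 0.1273)

p' = (-0.3000, -2.1040, -2.8360)
q' = (-0.4346, 0.3523, -0.8190, 0.1273)
v' = (-0.0064, -1.3144, 0.8512)
ω' = (-0.2432, -0.4685, 0.6060)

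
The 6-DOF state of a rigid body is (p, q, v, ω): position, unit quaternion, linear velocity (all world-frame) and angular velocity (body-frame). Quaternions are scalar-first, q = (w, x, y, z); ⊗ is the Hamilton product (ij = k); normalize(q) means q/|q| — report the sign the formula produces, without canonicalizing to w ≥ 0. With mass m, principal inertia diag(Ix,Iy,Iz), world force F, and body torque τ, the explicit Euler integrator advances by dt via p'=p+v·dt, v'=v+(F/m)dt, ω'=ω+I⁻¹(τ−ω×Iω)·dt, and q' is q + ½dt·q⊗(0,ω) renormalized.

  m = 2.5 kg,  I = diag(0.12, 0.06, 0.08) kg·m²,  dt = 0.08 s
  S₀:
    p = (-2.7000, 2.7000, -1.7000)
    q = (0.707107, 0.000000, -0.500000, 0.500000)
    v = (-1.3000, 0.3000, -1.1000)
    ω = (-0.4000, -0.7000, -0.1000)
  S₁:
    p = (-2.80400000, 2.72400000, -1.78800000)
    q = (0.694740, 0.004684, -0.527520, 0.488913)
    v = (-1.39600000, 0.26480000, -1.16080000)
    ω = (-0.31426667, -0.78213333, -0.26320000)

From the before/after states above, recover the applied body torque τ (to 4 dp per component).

τ = (0.1300, -0.0600, -0.1800)

rate change Δω = (0.08573333, -0.08213333, -0.16320000)
precession coupling = (0.0014, 0.0016, -0.0168)
I·α + gyro = (0.1300, -0.0600, -0.1800)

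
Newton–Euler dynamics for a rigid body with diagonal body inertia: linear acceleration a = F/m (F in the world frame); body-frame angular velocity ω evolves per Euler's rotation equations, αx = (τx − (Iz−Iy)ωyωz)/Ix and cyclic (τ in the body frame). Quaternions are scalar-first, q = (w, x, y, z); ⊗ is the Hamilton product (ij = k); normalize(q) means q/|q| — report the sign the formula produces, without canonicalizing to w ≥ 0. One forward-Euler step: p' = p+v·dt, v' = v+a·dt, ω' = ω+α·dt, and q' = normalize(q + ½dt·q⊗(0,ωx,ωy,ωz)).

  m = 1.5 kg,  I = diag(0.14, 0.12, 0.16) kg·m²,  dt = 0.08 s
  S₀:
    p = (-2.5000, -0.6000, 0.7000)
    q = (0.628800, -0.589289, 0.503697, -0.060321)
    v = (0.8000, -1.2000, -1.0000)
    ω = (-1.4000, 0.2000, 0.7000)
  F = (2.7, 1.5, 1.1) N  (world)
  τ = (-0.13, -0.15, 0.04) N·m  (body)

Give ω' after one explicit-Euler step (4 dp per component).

ω×(Iω) gyroscopic = (0.0056, 0.0196, 0.0056)
angular accel α = (-0.9686, -1.4133, 0.2150)
new body rate ω' = (-1.4775, 0.0869, 0.7172)

ω' = (-1.4775, 0.0869, 0.7172)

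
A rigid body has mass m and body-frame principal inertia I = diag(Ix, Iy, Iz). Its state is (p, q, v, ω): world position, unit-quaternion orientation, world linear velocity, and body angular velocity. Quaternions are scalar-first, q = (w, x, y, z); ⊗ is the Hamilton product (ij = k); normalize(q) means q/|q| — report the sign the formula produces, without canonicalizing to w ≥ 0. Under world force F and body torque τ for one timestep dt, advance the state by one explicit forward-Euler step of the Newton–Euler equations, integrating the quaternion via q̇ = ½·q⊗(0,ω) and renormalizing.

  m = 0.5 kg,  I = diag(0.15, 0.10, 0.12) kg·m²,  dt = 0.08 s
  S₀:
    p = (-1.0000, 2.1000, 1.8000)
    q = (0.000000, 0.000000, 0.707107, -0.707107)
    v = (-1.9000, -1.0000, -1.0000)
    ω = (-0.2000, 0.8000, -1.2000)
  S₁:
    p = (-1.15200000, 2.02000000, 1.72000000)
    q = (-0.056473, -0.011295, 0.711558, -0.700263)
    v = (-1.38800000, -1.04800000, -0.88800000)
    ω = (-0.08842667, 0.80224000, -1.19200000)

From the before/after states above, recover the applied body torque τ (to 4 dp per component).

τ = (0.1900, 0.0100, 0.0200)

rate change Δω = (0.11157333, 0.00224000, 0.00800000)
I·α + gyro = (0.1900, 0.0100, 0.0200)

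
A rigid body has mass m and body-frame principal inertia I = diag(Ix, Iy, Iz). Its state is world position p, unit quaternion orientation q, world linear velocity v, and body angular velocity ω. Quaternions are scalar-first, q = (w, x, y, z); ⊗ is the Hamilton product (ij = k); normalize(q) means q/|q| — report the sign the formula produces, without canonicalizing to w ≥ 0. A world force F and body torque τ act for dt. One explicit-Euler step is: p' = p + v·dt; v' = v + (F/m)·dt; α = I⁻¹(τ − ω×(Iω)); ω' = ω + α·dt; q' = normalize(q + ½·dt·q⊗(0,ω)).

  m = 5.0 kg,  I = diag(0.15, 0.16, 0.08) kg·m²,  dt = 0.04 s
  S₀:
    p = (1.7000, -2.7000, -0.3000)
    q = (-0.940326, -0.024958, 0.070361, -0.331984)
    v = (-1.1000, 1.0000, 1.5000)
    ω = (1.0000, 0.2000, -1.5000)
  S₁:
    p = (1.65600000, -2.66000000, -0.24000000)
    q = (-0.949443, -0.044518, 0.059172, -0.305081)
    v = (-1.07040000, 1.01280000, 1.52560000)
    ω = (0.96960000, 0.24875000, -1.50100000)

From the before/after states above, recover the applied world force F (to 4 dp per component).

F = (3.7000, 1.6000, 3.2000)

Δv = v₁−v₀ = (0.02960000, 0.01280000, 0.02560000)
m·(v₁−v₀)/dt = (3.7000, 1.6000, 3.2000)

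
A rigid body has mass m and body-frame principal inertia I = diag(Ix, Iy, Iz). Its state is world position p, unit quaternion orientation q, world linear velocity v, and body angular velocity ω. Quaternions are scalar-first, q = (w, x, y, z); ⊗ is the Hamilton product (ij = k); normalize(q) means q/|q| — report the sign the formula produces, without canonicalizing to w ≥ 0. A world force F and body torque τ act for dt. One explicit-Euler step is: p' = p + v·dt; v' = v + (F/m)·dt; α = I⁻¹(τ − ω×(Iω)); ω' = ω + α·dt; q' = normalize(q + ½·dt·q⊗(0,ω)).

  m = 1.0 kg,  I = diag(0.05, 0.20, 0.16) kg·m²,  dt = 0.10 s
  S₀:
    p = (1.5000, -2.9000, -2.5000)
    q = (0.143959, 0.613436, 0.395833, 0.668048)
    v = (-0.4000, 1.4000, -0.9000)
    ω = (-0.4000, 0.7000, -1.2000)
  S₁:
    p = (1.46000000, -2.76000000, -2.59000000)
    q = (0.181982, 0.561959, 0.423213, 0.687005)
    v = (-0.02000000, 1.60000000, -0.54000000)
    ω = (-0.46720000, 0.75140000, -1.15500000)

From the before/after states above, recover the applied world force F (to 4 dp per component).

F = (3.8000, 2.0000, 3.6000)

Δv = v₁−v₀ = (0.38000000, 0.20000000, 0.36000000)
applied force F = (3.8000, 2.0000, 3.6000)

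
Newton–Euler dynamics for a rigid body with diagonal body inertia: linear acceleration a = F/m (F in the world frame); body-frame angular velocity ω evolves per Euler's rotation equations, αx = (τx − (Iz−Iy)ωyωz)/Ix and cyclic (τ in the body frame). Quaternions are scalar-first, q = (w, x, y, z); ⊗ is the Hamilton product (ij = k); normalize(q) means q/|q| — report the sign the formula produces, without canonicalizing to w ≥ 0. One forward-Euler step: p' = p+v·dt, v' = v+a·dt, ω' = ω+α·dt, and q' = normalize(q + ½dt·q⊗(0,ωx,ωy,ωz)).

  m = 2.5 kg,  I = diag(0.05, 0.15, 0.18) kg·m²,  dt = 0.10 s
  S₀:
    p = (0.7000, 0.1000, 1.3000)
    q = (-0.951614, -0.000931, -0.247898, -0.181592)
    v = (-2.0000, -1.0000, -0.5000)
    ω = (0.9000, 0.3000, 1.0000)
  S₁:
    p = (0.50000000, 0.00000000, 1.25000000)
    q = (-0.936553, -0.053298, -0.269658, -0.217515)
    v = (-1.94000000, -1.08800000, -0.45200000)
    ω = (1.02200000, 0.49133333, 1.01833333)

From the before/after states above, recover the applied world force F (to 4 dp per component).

Δv = v₁−v₀ = (0.06000000, -0.08800000, 0.04800000)
F = m·Δv/dt = (1.5000, -2.2000, 1.2000)

F = (1.5000, -2.2000, 1.2000)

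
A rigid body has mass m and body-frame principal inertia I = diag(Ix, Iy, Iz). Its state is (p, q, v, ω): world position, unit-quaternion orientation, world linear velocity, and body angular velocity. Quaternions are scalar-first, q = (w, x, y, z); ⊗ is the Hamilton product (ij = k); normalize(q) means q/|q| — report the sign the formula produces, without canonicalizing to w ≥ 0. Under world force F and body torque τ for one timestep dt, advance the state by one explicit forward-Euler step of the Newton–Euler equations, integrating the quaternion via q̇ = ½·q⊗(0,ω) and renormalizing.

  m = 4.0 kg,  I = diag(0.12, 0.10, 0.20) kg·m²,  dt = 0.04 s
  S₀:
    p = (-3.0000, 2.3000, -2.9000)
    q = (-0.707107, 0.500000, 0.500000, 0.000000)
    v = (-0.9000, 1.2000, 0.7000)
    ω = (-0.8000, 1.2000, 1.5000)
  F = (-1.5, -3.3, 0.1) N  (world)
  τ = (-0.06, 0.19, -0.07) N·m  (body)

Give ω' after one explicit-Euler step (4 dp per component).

ω' = (-0.8800, 1.2376, 1.4822)

ω×(Iω) gyroscopic = (0.1800, 0.0960, 0.0192)
angular accel α = (-2.0000, 0.9400, -0.4460)
ω' = ω + α·dt = (-0.8800, 1.2376, 1.4822)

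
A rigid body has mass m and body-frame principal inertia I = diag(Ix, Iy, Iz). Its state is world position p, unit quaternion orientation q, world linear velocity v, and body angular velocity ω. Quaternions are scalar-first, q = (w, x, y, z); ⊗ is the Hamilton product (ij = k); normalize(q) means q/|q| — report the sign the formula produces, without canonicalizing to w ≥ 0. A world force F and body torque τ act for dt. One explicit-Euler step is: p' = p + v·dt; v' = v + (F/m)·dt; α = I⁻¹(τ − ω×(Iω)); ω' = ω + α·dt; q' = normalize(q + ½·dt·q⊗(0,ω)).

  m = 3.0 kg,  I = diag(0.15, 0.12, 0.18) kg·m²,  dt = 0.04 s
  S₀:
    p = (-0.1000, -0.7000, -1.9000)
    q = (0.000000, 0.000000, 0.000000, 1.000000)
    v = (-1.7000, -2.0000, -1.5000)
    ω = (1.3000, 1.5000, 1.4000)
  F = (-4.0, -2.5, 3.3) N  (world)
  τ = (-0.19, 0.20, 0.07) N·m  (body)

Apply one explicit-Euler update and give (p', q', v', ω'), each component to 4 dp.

p' = (-0.1680, -0.7800, -1.9600)
q' = (-0.0280, -0.0300, 0.0260, 0.9988)
v' = (-1.7533, -2.0333, -1.4560)
ω' = (1.2157, 1.5849, 1.4286)

new position p' = (-0.1680, -0.7800, -1.9600)
new velocity v' = (-1.7533, -2.0333, -1.4560)
ω×(Iω) gyroscopic = (0.1260, -0.0546, -0.0585)
angular accel α = (-2.1067, 2.1217, 0.7139)
ω + α·dt = (1.2157, 1.5849, 1.4286)
2q̇ = q⊗(0,ω) = (-1.4000000, -1.5000000, 1.3000000, 0.0000000)
q + ½dt·q⊗(0,ω), renormalized = (-0.0280, -0.0300, 0.0260, 0.9988)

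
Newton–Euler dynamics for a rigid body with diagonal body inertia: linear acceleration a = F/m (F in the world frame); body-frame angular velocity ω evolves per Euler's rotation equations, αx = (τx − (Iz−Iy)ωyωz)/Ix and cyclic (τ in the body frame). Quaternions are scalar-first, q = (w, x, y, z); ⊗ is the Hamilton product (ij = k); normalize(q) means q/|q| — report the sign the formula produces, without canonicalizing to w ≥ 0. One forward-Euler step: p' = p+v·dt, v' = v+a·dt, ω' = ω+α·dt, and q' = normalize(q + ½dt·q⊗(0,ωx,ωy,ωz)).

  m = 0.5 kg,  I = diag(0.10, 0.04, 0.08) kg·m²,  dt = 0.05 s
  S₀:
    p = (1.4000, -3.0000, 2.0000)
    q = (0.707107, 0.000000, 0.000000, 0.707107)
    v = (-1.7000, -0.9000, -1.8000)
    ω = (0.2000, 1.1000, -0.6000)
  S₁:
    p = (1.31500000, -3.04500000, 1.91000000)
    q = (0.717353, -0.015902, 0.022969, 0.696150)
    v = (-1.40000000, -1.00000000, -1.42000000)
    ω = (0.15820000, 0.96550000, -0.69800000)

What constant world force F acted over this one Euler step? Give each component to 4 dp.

velocity change Δv = (0.30000000, -0.10000000, 0.38000000)
applied force F = (3.0000, -1.0000, 3.8000)

F = (3.0000, -1.0000, 3.8000)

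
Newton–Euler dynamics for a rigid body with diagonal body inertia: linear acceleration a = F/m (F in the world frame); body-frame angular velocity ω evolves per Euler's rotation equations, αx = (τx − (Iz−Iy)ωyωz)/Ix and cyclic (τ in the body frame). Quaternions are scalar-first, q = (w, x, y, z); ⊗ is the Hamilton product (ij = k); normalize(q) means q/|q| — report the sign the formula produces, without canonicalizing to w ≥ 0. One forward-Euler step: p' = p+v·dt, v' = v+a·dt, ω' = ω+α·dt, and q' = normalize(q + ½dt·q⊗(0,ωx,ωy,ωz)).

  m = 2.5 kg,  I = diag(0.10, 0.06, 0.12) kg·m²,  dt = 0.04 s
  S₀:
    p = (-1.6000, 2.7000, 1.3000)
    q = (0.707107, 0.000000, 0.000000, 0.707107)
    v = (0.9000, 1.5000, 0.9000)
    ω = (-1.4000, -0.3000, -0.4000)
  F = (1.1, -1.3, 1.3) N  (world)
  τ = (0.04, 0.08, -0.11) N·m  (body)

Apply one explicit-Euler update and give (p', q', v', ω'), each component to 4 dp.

p' = (-1.5640, 2.7600, 1.3360)
q' = (0.7124, -0.0155, -0.0240, 0.7011)
v' = (0.9176, 1.4792, 0.9208)
ω' = (-1.3869, -0.2392, -0.4311)

a = F/m = (0.4400, -0.5200, 0.5200)
new position p' = (-1.5640, 2.7600, 1.3360)
new velocity v' = (0.9176, 1.4792, 0.9208)
ω×(Iω) gyroscopic = (0.0072, -0.0112, -0.0168)
angular accel α = (0.3280, 1.5200, -0.7767)
ω' = ω + α·dt = (-1.3869, -0.2392, -0.4311)
q⊗(0,ω) = (0.2828428, -0.7778177, -1.2020819, -0.2828428)
updated quaternion q' = (0.7124, -0.0155, -0.0240, 0.7011)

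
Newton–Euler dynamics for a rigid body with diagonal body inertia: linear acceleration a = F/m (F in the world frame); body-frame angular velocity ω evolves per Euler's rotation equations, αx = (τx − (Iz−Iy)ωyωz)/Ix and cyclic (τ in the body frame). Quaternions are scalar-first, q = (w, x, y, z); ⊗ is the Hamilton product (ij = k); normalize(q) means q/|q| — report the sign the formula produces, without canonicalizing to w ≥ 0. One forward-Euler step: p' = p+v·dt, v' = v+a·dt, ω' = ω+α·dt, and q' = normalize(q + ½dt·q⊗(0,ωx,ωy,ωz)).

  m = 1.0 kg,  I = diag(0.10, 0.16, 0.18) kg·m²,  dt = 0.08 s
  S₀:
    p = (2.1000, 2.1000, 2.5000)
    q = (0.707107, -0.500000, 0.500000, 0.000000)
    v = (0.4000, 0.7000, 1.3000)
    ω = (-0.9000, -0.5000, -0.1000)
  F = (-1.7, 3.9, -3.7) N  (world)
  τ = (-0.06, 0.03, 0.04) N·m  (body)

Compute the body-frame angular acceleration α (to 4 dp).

precession coupling ω×(Iω) = (0.0010, -0.0072, 0.0270)
angular accel α = (-0.6100, 0.2325, 0.0722)

α = (-0.6100, 0.2325, 0.0722)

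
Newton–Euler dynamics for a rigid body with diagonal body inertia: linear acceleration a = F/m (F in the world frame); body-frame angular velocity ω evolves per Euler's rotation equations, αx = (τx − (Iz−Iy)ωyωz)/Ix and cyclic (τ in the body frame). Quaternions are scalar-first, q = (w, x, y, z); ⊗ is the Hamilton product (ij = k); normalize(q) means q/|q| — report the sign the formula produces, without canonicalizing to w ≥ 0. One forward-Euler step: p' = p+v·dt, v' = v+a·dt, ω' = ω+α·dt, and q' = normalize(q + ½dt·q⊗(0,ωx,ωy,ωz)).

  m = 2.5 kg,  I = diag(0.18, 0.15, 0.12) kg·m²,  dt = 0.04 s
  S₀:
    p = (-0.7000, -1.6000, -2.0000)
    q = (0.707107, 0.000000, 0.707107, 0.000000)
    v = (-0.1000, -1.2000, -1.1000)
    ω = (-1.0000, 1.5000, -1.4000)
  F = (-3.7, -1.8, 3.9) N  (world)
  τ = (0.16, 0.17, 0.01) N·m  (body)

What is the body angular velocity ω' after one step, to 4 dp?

ω' = (-0.9784, 1.5229, -1.4117)

ω×(Iω) gyroscopic = (0.0630, 0.0840, 0.0450)
angular accel α = (0.5389, 0.5733, -0.2917)
new body rate ω' = (-0.9784, 1.5229, -1.4117)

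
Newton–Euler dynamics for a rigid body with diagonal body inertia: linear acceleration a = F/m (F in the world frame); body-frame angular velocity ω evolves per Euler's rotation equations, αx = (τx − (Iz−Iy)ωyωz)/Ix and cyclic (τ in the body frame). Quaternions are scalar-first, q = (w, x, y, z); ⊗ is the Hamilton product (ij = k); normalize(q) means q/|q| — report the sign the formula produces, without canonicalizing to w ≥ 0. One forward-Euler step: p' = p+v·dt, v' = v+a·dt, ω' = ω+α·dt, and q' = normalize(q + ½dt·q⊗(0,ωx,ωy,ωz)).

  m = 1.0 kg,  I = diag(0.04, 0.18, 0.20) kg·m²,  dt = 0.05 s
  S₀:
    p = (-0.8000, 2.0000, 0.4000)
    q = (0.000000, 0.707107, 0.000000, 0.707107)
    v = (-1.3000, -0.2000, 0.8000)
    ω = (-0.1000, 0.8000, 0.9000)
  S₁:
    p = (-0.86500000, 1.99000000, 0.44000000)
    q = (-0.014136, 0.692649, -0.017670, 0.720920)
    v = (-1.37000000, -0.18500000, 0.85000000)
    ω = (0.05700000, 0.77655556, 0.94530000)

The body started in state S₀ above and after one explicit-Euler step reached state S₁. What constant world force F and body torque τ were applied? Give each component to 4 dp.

v₁ − v₀ = (-0.07000000, 0.01500000, 0.05000000)
applied force F = (-1.4000, 0.3000, 1.0000)
ω₁ − ω₀ = (0.15700000, -0.02344444, 0.04530000)
precession coupling = (0.0144, 0.0144, -0.0112)
I·α + gyro = (0.1400, -0.0700, 0.1700)

F = (-1.4000, 0.3000, 1.0000)
τ = (0.1400, -0.0700, 0.1700)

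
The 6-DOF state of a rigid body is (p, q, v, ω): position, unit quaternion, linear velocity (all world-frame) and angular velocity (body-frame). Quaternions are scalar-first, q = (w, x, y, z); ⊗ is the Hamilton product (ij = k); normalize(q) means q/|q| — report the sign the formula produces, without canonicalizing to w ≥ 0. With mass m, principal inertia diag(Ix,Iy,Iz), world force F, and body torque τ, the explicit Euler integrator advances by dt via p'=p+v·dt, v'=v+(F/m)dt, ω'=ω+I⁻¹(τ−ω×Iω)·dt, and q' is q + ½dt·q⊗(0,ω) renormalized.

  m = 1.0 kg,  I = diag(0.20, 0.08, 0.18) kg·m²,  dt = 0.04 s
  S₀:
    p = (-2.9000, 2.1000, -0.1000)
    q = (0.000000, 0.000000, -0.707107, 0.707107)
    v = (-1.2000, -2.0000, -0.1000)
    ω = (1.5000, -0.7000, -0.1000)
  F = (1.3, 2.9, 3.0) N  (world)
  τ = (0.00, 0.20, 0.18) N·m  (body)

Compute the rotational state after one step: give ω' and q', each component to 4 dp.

angular accel α = (-0.0350, 2.5375, 0.3000)
ω + α·dt = (1.4986, -0.5985, -0.0880)
q⊗(0,ω) = (-0.4242642, 0.5656856, 1.0606605, 1.0606605)
updated quaternion q' = (-0.0085, 0.0113, -0.6855, 0.7279)

ω' = (1.4986, -0.5985, -0.0880)
q' = (-0.0085, 0.0113, -0.6855, 0.7279)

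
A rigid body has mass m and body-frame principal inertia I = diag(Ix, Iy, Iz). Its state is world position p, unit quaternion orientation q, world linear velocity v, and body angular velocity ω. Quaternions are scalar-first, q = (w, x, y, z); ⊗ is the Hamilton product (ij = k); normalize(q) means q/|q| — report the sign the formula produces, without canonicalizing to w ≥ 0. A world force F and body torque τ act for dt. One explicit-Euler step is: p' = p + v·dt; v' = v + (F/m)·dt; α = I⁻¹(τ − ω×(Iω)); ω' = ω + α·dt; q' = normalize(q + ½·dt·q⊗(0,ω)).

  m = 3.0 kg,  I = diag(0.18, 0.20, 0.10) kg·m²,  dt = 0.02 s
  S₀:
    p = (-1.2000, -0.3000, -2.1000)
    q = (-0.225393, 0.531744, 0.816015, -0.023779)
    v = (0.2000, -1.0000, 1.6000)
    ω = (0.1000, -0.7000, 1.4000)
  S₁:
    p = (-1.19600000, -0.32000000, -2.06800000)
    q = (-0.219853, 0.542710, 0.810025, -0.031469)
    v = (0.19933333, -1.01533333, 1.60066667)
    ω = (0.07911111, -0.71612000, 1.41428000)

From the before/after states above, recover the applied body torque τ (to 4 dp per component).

Δω = ω₁−ω₀ = (-0.02088889, -0.01612000, 0.01428000)
gyro term ω₀×Iω₀ = (0.0980, 0.0112, -0.0014)
I·α + gyro = (-0.0900, -0.1500, 0.0700)

τ = (-0.0900, -0.1500, 0.0700)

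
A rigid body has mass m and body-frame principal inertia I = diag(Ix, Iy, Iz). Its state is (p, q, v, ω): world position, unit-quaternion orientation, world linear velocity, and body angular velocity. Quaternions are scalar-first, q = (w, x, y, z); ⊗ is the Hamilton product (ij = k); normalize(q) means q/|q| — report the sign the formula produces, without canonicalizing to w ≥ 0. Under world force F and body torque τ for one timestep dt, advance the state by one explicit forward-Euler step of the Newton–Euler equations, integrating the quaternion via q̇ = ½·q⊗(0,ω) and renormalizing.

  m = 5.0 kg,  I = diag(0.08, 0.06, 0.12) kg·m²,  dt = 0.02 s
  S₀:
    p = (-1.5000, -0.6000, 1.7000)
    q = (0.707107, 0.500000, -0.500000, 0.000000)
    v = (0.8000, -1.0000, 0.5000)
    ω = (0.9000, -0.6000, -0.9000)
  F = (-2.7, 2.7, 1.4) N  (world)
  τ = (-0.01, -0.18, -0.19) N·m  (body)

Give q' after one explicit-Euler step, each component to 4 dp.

q' = (0.6995, 0.5108, -0.4997, -0.0049)

2q̇ = q⊗(0,ω) = (-0.7500000, 1.0863963, 0.0257358, -0.4863963)
q' = normalize(q + ½dt·q⊗(0,ω)) = (0.6995, 0.5108, -0.4997, -0.0049)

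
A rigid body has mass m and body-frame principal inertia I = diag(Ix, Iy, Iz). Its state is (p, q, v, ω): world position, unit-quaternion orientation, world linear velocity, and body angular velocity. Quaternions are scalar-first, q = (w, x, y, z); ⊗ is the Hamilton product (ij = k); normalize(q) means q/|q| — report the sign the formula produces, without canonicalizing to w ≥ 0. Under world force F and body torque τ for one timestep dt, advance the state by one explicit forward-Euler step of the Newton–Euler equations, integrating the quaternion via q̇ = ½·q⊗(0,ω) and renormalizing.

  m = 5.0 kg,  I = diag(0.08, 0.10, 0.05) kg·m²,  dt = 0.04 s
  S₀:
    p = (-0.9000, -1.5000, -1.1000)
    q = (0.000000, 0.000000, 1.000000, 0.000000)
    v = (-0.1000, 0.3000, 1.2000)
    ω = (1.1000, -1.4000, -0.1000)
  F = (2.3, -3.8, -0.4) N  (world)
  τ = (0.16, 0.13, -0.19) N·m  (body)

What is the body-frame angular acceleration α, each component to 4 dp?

precession coupling ω×(Iω) = (-0.0070, -0.0033, -0.0308)
angular accel α = (2.0875, 1.3330, -3.1840)

α = (2.0875, 1.3330, -3.1840)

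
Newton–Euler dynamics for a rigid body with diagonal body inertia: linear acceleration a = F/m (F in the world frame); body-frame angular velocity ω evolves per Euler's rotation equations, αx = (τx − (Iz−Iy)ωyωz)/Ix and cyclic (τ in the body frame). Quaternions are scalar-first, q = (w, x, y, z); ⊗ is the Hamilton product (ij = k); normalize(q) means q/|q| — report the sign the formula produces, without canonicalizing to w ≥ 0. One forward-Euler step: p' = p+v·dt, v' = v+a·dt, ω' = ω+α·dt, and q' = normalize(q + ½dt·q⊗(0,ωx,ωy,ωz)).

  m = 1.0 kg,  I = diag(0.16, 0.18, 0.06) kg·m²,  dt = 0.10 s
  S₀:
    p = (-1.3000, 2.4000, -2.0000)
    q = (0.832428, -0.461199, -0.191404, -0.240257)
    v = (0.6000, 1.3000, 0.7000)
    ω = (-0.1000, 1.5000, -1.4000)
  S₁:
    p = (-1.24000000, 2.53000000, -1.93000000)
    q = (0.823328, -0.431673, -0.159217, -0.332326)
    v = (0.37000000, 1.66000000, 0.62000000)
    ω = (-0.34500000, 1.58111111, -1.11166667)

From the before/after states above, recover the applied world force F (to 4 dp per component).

v₁ − v₀ = (-0.23000000, 0.36000000, -0.08000000)
F = m·Δv/dt = (-2.3000, 3.6000, -0.8000)

F = (-2.3000, 3.6000, -0.8000)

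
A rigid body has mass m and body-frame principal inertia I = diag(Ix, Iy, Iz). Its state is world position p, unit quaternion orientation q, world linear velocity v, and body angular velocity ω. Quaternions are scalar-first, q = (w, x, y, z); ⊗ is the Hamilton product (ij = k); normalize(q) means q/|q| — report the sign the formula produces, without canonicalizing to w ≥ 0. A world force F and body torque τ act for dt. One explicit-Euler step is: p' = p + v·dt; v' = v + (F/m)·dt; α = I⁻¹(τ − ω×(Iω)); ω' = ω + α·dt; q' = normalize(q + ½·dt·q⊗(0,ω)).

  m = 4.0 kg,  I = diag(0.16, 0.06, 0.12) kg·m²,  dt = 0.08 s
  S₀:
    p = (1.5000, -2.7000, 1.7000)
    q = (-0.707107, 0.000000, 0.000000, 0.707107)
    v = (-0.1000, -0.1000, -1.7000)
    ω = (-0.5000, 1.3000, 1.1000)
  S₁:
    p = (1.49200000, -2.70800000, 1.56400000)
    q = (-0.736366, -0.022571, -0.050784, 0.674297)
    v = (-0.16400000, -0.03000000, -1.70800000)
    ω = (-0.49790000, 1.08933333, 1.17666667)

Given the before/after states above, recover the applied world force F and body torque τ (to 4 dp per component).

rate change Δω = (0.00210000, -0.21066667, 0.07666667)
precession coupling = (0.0858, -0.0220, 0.0650)
I·α + gyro = (0.0900, -0.1800, 0.1800)
Δv = v₁−v₀ = (-0.06400000, 0.07000000, -0.00800000)
applied force F = (-3.2000, 3.5000, -0.4000)

F = (-3.2000, 3.5000, -0.4000)
τ = (0.0900, -0.1800, 0.1800)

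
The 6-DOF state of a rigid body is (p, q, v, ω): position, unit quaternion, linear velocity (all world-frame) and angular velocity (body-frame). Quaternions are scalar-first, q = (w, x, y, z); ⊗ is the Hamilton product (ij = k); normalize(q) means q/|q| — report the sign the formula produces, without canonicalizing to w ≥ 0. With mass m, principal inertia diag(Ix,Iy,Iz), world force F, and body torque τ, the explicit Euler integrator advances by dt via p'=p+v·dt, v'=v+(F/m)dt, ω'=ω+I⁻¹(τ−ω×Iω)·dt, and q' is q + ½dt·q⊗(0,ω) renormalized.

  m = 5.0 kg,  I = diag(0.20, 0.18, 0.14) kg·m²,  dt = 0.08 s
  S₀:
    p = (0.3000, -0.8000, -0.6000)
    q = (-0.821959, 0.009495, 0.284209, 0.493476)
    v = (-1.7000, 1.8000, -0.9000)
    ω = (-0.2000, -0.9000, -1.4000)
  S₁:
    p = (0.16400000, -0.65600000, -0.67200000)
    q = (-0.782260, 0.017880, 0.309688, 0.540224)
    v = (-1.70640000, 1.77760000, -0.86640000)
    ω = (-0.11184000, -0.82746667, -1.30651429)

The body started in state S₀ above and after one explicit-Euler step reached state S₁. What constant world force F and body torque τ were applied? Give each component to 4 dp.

velocity change Δv = (-0.00640000, -0.02240000, 0.03360000)
F = m·Δv/dt = (-0.4000, -1.4000, 2.1000)
Δω = ω₁−ω₀ = (0.08816000, 0.07253333, 0.09348571)
precession coupling = (-0.0504, 0.0168, -0.0036)
τ = I·(Δω/dt) + ω₀×(Iω₀) = (0.1700, 0.1800, 0.1600)

F = (-0.4000, -1.4000, 2.1000)
τ = (0.1700, 0.1800, 0.1600)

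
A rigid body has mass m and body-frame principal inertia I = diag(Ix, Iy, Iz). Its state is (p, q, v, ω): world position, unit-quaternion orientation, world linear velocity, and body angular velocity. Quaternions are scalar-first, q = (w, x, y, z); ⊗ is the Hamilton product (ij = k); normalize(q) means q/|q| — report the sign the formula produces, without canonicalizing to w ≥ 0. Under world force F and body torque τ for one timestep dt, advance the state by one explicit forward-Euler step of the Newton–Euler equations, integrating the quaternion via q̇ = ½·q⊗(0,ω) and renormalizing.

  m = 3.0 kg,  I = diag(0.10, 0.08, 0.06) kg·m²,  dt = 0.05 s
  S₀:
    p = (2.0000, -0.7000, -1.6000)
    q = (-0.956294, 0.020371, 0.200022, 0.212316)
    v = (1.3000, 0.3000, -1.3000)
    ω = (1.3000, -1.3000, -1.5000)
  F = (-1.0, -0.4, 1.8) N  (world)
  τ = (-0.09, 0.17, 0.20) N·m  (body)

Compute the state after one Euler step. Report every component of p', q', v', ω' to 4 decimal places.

α = I⁻¹(τ − ω×Iω) = (-0.5100, 3.1000, 2.7700)
ω + α·dt = (1.2745, -1.1450, -1.3615)
q⊗(0,ω) = (0.5520203, -1.2672044, 1.5497495, 1.1479301)
q' = normalize(q + ½dt·q⊗(0,ω)) = (-0.9408, -0.0113, 0.2383, 0.2406)
p' = p + v·dt = (2.0650, -0.6850, -1.6650)
v + (F/m)dt = (1.2833, 0.2933, -1.2700)

p' = (2.0650, -0.6850, -1.6650)
q' = (-0.9408, -0.0113, 0.2383, 0.2406)
v' = (1.2833, 0.2933, -1.2700)
ω' = (1.2745, -1.1450, -1.3615)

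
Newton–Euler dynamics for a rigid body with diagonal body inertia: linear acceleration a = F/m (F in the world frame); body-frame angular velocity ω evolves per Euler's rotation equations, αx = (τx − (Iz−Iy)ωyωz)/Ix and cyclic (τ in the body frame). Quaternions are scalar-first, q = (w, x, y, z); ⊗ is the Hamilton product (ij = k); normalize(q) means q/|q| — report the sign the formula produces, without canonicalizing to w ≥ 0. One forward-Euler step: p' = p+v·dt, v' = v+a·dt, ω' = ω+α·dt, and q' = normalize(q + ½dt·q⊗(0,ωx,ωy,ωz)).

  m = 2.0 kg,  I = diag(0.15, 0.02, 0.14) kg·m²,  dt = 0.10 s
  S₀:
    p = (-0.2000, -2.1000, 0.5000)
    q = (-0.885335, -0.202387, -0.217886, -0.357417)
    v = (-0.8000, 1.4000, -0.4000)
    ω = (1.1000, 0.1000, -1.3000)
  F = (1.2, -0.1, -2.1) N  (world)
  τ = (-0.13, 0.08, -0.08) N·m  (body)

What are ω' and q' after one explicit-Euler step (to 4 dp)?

angular accel α = (-0.7627, 4.7150, -0.4693)
ω + α·dt = (1.0237, 0.5715, -1.3469)
q⊗(0,ω) = (-0.2202278, -0.6548750, -0.7447953, 1.3703714)
updated quaternion q' = (-0.8931, -0.2343, -0.2542, -0.2879)

ω' = (1.0237, 0.5715, -1.3469)
q' = (-0.8931, -0.2343, -0.2542, -0.2879)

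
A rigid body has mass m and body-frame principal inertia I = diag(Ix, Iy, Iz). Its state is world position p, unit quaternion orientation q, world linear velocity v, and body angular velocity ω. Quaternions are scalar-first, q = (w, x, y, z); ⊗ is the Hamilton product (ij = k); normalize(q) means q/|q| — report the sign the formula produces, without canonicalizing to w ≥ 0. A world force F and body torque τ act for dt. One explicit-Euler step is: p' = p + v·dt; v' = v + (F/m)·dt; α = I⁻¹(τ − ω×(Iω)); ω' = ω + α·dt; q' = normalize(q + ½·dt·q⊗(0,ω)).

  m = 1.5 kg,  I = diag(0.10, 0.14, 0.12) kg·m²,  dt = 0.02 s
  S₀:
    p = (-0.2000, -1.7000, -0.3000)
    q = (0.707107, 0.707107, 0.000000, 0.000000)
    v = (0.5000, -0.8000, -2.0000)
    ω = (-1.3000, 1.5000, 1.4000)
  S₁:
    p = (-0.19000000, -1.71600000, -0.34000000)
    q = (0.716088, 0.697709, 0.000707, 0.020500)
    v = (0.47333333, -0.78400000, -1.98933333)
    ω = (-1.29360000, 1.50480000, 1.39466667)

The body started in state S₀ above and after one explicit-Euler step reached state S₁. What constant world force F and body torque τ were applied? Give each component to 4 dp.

F = (-2.0000, 1.2000, 0.8000)
τ = (-0.0100, 0.0700, -0.1100)

Δω = ω₁−ω₀ = (0.00640000, 0.00480000, -0.00533333)
applied torque τ = (-0.0100, 0.0700, -0.1100)
velocity change Δv = (-0.02666667, 0.01600000, 0.01066667)
m·(v₁−v₀)/dt = (-2.0000, 1.2000, 0.8000)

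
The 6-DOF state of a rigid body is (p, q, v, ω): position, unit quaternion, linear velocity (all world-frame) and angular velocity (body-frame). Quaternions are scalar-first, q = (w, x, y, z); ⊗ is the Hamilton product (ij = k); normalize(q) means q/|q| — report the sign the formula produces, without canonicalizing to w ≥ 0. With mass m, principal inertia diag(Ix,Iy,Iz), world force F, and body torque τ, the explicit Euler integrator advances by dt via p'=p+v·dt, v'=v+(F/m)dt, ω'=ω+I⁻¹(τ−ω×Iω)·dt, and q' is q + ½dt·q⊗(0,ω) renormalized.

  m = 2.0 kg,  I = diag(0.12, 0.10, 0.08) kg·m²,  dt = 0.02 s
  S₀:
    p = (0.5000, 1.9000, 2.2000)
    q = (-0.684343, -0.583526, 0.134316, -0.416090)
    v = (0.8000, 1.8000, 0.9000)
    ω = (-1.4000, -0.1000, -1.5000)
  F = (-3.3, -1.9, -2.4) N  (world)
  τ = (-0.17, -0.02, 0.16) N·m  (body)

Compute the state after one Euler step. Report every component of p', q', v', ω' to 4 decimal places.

(τ − ω×Iω)/I = (-1.3917, -1.0400, 2.0350)
ω + α·dt = (-1.4278, -0.1208, -1.4593)
Hamilton product q⊗(0,ω) = (-1.4276398, 0.7149972, -0.2243287, 1.2729095)
q + ½dt·q⊗(0,ω), renormalized = (-0.6985, -0.5763, 0.1320, -0.4033)
linear accel F/m = (-1.6500, -0.9500, -1.2000)
p' = p + v·dt = (0.5160, 1.9360, 2.2180)
v' = v + a·dt = (0.7670, 1.7810, 0.8760)

p' = (0.5160, 1.9360, 2.2180)
q' = (-0.6985, -0.5763, 0.1320, -0.4033)
v' = (0.7670, 1.7810, 0.8760)
ω' = (-1.4278, -0.1208, -1.4593)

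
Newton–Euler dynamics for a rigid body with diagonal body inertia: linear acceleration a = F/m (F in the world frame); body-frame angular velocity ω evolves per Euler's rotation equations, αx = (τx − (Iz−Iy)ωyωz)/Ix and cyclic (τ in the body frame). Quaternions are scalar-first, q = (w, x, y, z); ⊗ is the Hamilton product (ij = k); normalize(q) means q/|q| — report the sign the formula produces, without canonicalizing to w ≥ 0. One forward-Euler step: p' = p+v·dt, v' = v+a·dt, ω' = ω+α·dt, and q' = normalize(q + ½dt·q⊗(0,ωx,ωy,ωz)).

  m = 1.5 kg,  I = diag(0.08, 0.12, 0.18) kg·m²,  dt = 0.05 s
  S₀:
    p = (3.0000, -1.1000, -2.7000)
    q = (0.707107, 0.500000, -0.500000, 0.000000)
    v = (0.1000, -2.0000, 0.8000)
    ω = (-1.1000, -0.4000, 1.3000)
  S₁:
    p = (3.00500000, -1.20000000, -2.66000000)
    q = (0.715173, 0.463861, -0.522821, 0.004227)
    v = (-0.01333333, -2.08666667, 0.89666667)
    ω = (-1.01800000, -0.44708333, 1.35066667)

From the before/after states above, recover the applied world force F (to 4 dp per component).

F = (-3.4000, -2.6000, 2.9000)

v₁ − v₀ = (-0.11333333, -0.08666667, 0.09666667)
m·(v₁−v₀)/dt = (-3.4000, -2.6000, 2.9000)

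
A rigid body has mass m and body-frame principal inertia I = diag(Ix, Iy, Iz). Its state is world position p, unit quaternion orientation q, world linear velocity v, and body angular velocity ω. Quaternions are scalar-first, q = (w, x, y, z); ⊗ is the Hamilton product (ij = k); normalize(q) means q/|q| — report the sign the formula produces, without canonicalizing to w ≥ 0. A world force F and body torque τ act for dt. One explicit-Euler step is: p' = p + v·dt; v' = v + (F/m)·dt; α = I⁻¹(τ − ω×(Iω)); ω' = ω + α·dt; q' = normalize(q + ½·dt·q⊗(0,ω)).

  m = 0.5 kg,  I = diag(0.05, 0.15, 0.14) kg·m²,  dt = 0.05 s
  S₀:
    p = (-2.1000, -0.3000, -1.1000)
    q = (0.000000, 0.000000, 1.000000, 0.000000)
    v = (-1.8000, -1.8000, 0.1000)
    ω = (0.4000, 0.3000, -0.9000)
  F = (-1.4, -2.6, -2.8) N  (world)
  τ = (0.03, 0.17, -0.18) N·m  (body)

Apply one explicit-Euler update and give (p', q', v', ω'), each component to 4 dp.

(τ − ω×Iω)/I = (0.5460, 0.9173, -1.3714)
ω + α·dt = (0.4273, 0.3459, -0.9686)
Hamilton product q⊗(0,ω) = (-0.3000000, -0.9000000, 0.0000000, -0.4000000)
q + ½dt·q⊗(0,ω), renormalized = (-0.0075, -0.0225, 0.9997, -0.0100)
new position p' = (-2.1900, -0.3900, -1.0950)
v' = v + a·dt = (-1.9400, -2.0600, -0.1800)

p' = (-2.1900, -0.3900, -1.0950)
q' = (-0.0075, -0.0225, 0.9997, -0.0100)
v' = (-1.9400, -2.0600, -0.1800)
ω' = (0.4273, 0.3459, -0.9686)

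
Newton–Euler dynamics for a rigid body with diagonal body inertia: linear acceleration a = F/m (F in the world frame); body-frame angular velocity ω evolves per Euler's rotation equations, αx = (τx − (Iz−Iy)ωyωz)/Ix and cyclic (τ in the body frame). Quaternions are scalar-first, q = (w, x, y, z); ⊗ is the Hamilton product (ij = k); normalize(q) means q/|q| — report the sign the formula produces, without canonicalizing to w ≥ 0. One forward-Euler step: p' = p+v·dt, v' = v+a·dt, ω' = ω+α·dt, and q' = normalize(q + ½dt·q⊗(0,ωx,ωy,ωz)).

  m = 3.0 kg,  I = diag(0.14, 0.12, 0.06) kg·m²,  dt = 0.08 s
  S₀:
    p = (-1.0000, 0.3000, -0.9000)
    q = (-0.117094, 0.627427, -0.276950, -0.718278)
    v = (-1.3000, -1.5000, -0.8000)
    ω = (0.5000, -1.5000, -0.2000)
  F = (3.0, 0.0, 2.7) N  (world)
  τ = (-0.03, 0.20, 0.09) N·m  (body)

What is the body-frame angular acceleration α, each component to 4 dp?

gyro term ω×Iω = (-0.0180, -0.0080, 0.0150)
(τ − ω×Iω)/I = (-0.0857, 1.7333, 1.2500)

α = (-0.0857, 1.7333, 1.2500)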